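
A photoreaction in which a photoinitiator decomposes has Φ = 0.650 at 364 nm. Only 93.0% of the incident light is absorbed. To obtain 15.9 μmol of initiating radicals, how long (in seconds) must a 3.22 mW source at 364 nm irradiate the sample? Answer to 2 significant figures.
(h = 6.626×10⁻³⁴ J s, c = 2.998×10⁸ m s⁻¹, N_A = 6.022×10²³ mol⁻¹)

Product: 15.9 μmol = 1.59×10⁻⁵ mol.
Photons that must be absorbed: 1.59×10⁻⁵ / 0.650 = 2.446×10⁻⁵ mol.
Incident photons needed: 2.446×10⁻⁵ / 0.930 = 2.630×10⁻⁵ mol.
Photon energy: hc/λ = 5.457×10⁻¹⁹ J; per mole, 3.286×10⁵ J mol⁻¹.
Energy required: 2.630×10⁻⁵ × 3.286×10⁵ = 8.642 J.
Time: 8.642 J / 0.00322 W = 2700 s.

t ≈ 2700 s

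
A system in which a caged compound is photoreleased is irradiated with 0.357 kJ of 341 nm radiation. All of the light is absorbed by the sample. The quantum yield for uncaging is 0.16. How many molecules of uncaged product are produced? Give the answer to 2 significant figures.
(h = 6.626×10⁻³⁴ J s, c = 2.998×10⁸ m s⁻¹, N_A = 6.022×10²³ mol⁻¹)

9.8×10¹⁹ molecules

Photon energy at 341 nm: hc/λ = (6.626×10⁻³⁴)(2.998×10⁸)/(341×10⁻⁹) = 5.825×10⁻¹⁹ J.
Incident energy: 0.357 kJ = 357 J.
Photons incident: 357 / 5.825×10⁻¹⁹ = 6.129×10²⁰, i.e. 6.129×10²⁰/6.022×10²³ = 0.001018 mol.
Product: Φ × n_abs = 0.16 × 0.001018 = 1.629×10⁻⁴ mol.
As a count: 1.629×10⁻⁴ × 6.022×10²³ = 9.8×10¹⁹.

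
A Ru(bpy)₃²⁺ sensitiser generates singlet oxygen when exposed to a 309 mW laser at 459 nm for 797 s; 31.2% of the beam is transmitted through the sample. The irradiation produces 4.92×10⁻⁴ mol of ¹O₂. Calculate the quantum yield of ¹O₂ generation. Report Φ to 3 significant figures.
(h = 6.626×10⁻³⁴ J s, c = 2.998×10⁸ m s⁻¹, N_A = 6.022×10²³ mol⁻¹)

Photon energy at 459 nm: hc/λ = (6.626×10⁻³⁴)(2.998×10⁸)/(459×10⁻⁹) = 4.328×10⁻¹⁹ J.
Energy delivered: (309 mW)(797 s) = 246.3 J.
Photons incident: 246.3 / 4.328×10⁻¹⁹ = 5.691×10²⁰, i.e. 5.691×10²⁰/6.022×10²³ = 9.450×10⁻⁴ mol.
Fraction absorbed: 1 − 31.2/100 = 0.6880.
Photons absorbed: 0.6880 × 9.450×10⁻⁴ = 6.502×10⁻⁴ mol.
Φ = 4.92×10⁻⁴ mol / 6.502×10⁻⁴ mol photons = 0.757.

Φ = 0.757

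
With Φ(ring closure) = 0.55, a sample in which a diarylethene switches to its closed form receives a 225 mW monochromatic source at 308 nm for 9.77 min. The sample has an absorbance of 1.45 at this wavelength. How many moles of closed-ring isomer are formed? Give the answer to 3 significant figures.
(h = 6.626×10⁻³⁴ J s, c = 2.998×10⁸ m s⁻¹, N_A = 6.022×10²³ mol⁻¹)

1.80×10⁻⁴ mol

Photon energy at 308 nm: hc/λ = (6.626×10⁻³⁴)(2.998×10⁸)/(308×10⁻⁹) = 6.450×10⁻¹⁹ J.
Energy delivered: (225 mW)(586.2 s) = 131.9 J.
Photons incident: 131.9 / 6.450×10⁻¹⁹ = 2.045×10²⁰, i.e. 2.045×10²⁰/6.022×10²³ = 3.396×10⁻⁴ mol.
Fraction absorbed: 1 − 10^(−1.45) = 0.9645.
Photons absorbed: 0.9645 × 3.396×10⁻⁴ = 3.275×10⁻⁴ mol.
Product: Φ × n_abs = 0.55 × 3.275×10⁻⁴ = 1.801×10⁻⁴ mol.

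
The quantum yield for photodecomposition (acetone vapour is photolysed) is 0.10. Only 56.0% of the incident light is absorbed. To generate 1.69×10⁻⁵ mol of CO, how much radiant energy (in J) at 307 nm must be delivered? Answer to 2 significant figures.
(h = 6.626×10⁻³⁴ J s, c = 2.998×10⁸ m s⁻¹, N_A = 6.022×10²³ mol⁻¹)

120 J

Photons that must be absorbed: 1.69×10⁻⁵ / 0.10 = 1.690×10⁻⁴ mol.
Incident photons needed: 1.690×10⁻⁴ / 0.560 = 3.018×10⁻⁴ mol.
Photon energy: hc/λ = 6.471×10⁻¹⁹ J; per mole, 3.897×10⁵ J mol⁻¹.
Energy required: 3.018×10⁻⁴ × 3.897×10⁵ = 120 J.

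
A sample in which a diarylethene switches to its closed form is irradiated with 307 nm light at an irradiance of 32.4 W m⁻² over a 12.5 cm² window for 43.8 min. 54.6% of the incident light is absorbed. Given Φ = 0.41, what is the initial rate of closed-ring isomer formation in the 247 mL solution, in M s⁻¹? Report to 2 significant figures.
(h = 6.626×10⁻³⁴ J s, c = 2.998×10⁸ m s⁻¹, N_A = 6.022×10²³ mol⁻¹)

Photon energy at 307 nm: hc/λ = (6.626×10⁻³⁴)(2.998×10⁸)/(307×10⁻⁹) = 6.471×10⁻¹⁹ J.
Energy delivered: (32.4 W m⁻²)(12.5×10⁻⁴ m²)(2628 s) = 106.4 J.
Photons incident: 106.4 / 6.471×10⁻¹⁹ = 1.644×10²⁰, i.e. 1.644×10²⁰/6.022×10²³ = 2.730×10⁻⁴ mol.
Photons absorbed: 0.546 × 2.730×10⁻⁴ = 1.491×10⁻⁴ mol.
Product formed: 0.41 × 1.491×10⁻⁴ = 6.113×10⁻⁵ mol.
Rate: 6.113×10⁻⁵ mol / (2628 s × 0.247 L) = 9.4×10⁻⁸ M s⁻¹.

9.4×10⁻⁸ M s⁻¹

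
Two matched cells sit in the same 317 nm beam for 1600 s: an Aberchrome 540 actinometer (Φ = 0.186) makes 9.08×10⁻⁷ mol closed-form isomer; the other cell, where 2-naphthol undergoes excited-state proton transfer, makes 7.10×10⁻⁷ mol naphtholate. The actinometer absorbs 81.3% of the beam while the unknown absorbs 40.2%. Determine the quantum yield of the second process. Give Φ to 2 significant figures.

Photons absorbed by the actinometer: 9.08×10⁻⁷ / 0.186 = 4.882×10⁻⁶ mol.
Incident flux: 4.882×10⁻⁶ / 0.813 = 6.005×10⁻⁶ einstein.
Absorbed by unknown: 0.402 × 6.005×10⁻⁶ = 2.414×10⁻⁶ mol.
Φ(unknown) = 7.10×10⁻⁷ / 2.414×10⁻⁶ = 0.29.

Φ = 0.29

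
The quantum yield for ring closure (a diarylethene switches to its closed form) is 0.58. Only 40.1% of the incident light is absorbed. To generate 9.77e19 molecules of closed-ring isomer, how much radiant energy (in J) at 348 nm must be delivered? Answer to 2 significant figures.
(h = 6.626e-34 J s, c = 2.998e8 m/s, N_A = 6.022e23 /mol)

240 J

Product: 9.77e19 / 6.022e23 = 1.622e-4 mol.
Photons that must be absorbed: 1.622e-4 / 0.58 = 2.797e-4 mol.
Incident photons needed: 2.797e-4 / 0.401 = 6.975e-4 mol.
Photon energy: hc/λ = 5.708e-19 J; per mole, 3.437e5 J mol⁻¹.
Energy required: 6.975e-4 × 3.437e5 = 240 J.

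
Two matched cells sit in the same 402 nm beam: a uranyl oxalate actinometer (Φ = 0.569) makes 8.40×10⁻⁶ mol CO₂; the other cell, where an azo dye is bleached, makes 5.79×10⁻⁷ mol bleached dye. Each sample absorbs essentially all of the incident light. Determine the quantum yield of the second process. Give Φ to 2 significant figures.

Photons absorbed by the actinometer: 8.40×10⁻⁶ / 0.569 = 1.476×10⁻⁵ mol.
Φ(unknown) = 5.79×10⁻⁷ / 1.476×10⁻⁵ = 0.039.

Φ = 0.039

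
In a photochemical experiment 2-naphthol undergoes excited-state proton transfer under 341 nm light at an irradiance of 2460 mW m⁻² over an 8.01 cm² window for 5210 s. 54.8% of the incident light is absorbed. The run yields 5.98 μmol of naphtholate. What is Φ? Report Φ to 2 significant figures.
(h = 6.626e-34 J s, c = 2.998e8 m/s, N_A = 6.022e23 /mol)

Φ = 0.37

Product: 5.98 μmol = 5.98e-6 mol.
Photon energy at 341 nm: hc/λ = (6.626e-34)(2.998e8)/(341e-9) = 5.825e-19 J.
Energy delivered: (2460 mW m⁻²)(8.01e-4 m²)(5210 s) = 10.27 J.
Photons incident: 10.27 / 5.825e-19 = 1.763e19, i.e. 1.763e19/6.022e23 = 2.928e-5 mol.
Photons absorbed: 0.548 × 2.928e-5 = 1.605e-5 mol.
Φ = 5.98e-6 mol / 1.605e-5 mol photons = 0.37.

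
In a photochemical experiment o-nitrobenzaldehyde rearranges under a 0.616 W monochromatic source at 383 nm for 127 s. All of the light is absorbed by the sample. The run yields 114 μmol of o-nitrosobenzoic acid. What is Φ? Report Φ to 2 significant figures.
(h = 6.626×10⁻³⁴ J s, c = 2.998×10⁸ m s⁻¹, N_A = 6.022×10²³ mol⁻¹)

Product: 114 μmol = 1.14×10⁻⁴ mol.
Photon energy at 383 nm: hc/λ = (6.626×10⁻³⁴)(2.998×10⁸)/(383×10⁻⁹) = 5.187×10⁻¹⁹ J.
Energy delivered: (0.616 W)(127 s) = 78.23 J.
Photons incident: 78.23 / 5.187×10⁻¹⁹ = 1.508×10²⁰, i.e. 1.508×10²⁰/6.022×10²³ = 2.504×10⁻⁴ mol.
Φ = 1.14×10⁻⁴ mol / 2.504×10⁻⁴ mol photons = 0.46.

Φ = 0.46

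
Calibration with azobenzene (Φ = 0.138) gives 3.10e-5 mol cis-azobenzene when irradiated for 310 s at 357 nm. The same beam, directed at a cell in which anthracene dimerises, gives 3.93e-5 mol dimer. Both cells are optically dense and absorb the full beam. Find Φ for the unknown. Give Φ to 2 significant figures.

Φ = 0.17

Photons absorbed by the actinometer: 3.10e-5 / 0.138 = 2.246e-4 mol.
Φ(unknown) = 3.93e-5 / 2.246e-4 = 0.17.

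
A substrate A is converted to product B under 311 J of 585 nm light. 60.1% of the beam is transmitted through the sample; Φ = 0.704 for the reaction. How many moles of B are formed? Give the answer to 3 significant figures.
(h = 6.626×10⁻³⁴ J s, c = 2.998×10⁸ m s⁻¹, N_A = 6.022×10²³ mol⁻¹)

Photon energy at 585 nm: hc/λ = (6.626×10⁻³⁴)(2.998×10⁸)/(585×10⁻⁹) = 3.396×10⁻¹⁹ J.
Photons incident: 311 / 3.396×10⁻¹⁹ = 9.158×10²⁰, i.e. 9.158×10²⁰/6.022×10²³ = 0.001521 mol.
Fraction absorbed: 1 − 60.1/100 = 0.3990.
Photons absorbed: 0.3990 × 0.001521 = 6.069×10⁻⁴ mol.
Product: Φ × n_abs = 0.704 × 6.069×10⁻⁴ = 4.273×10⁻⁴ mol.

4.27×10⁻⁴ mol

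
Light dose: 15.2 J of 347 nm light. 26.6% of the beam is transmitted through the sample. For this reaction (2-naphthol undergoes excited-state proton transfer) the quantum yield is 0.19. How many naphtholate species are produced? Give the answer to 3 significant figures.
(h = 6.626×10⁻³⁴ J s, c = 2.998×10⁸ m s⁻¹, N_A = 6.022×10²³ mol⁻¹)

Photon energy at 347 nm: hc/λ = (6.626×10⁻³⁴)(2.998×10⁸)/(347×10⁻⁹) = 5.725×10⁻¹⁹ J.
Photons incident: 15.2 / 5.725×10⁻¹⁹ = 2.655×10¹⁹, i.e. 2.655×10¹⁹/6.022×10²³ = 4.409×10⁻⁵ mol.
Fraction absorbed: 1 − 26.6/100 = 0.7340.
Photons absorbed: 0.7340 × 4.409×10⁻⁵ = 3.236×10⁻⁵ mol.
Product: Φ × n_abs = 0.19 × 3.236×10⁻⁵ = 6.148×10⁻⁶ mol.
As a count: 6.148×10⁻⁶ × 6.022×10²³ = 3.70×10¹⁸.

3.70×10¹⁸ species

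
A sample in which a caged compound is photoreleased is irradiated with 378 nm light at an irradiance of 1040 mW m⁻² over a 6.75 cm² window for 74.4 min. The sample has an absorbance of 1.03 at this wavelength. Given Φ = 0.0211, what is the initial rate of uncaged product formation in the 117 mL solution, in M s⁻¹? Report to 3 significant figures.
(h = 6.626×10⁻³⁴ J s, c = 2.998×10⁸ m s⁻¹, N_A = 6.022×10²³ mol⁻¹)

Photon energy at 378 nm: hc/λ = (6.626×10⁻³⁴)(2.998×10⁸)/(378×10⁻⁹) = 5.255×10⁻¹⁹ J.
Energy delivered: (1040 mW m⁻²)(6.75×10⁻⁴ m²)(4464 s) = 3.134 J.
Photons incident: 3.134 / 5.255×10⁻¹⁹ = 5.964×10¹⁸, i.e. 5.964×10¹⁸/6.022×10²³ = 9.904×10⁻⁶ mol.
Fraction absorbed: 1 − 10^(−1.03) = 0.9067.
Photons absorbed: 0.9067 × 9.904×10⁻⁶ = 8.980×10⁻⁶ mol.
Product formed: 0.0211 × 8.980×10⁻⁶ = 1.895×10⁻⁷ mol.
Rate: 1.895×10⁻⁷ mol / (4464 s × 0.117 L) = 3.63×10⁻¹⁰ M s⁻¹.

3.63×10⁻¹⁰ M s⁻¹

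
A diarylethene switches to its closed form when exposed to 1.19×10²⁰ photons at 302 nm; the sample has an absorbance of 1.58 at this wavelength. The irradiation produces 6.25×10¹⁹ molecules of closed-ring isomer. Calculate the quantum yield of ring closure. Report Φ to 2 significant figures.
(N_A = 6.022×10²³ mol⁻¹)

Product: 6.25×10¹⁹ / 6.022×10²³ = 1.038×10⁻⁴ mol.
Moles of photons: 1.19×10²⁰ / 6.022×10²³ = 1.976×10⁻⁴ mol.
Fraction absorbed: 1 − 10^(−1.58) = 0.9737.
Photons absorbed: 0.9737 × 1.976×10⁻⁴ = 1.924×10⁻⁴ mol.
Φ = 1.038×10⁻⁴ mol / 1.924×10⁻⁴ mol photons = 0.54.

Φ = 0.54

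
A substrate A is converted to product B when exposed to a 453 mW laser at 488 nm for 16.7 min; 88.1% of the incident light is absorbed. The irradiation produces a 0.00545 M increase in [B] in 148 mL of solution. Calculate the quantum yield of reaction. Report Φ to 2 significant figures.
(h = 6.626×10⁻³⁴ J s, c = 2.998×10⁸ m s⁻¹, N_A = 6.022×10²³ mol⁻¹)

Φ = 0.49

Product: (0.00545 M)(0.148 L) = 8.066×10⁻⁴ mol.
Photon energy at 488 nm: hc/λ = (6.626×10⁻³⁴)(2.998×10⁸)/(488×10⁻⁹) = 4.071×10⁻¹⁹ J.
Energy delivered: (453 mW)(1002 s) = 453.9 J.
Photons incident: 453.9 / 4.071×10⁻¹⁹ = 1.115×10²¹, i.e. 1.115×10²¹/6.022×10²³ = 0.001852 mol.
Photons absorbed: 0.881 × 0.001852 = 0.001632 mol.
Φ = 8.066×10⁻⁴ mol / 0.001632 mol photons = 0.49.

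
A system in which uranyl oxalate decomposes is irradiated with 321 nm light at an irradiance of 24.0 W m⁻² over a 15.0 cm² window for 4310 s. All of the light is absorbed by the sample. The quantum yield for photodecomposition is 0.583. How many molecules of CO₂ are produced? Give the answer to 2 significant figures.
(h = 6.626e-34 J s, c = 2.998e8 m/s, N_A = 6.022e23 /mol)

1.5e20 molecules

Photon energy at 321 nm: hc/λ = (6.626e-34)(2.998e8)/(321e-9) = 6.188e-19 J.
Energy delivered: (24.0 W m⁻²)(15.0e-4 m²)(4310 s) = 155.2 J.
Photons incident: 155.2 / 6.188e-19 = 2.508e20, i.e. 2.508e20/6.022e23 = 4.165e-4 mol.
Product: Φ × n_abs = 0.583 × 4.165e-4 = 2.428e-4 mol.
As a count: 2.428e-4 × 6.022e23 = 1.5e20.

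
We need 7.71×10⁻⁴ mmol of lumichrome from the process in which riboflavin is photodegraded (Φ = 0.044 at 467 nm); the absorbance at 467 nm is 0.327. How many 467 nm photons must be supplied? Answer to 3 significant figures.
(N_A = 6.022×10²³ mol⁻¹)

1.99×10¹⁹ photons

Product: 7.71×10⁻⁴ mmol = 7.71×10⁻⁷ mol.
Photons that must be absorbed: 7.71×10⁻⁷ / 0.044 = 1.752×10⁻⁵ mol.
Fraction absorbed: 1 − 10^(−0.327) = 0.5290.
Incident photons needed: 1.752×10⁻⁵ / 0.5290 = 3.312×10⁻⁵ mol.
Photon count: 3.312×10⁻⁵ × 6.022×10²³ = 1.99×10¹⁹.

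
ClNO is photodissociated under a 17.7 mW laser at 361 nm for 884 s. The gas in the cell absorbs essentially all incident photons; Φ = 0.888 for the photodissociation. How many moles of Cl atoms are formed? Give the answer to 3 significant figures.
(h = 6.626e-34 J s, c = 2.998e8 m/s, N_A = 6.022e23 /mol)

4.19e-5 mol

Photon energy at 361 nm: hc/λ = (6.626e-34)(2.998e8)/(361e-9) = 5.503e-19 J.
Energy delivered: (17.7 mW)(884 s) = 15.65 J.
Photons incident: 15.65 / 5.503e-19 = 2.844e19, i.e. 2.844e19/6.022e23 = 4.723e-5 mol.
Product: Φ × n_abs = 0.888 × 4.723e-5 = 4.194e-5 mol.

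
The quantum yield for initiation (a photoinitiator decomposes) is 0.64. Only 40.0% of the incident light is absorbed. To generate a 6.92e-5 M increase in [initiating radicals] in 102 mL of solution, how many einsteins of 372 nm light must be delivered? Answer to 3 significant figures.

2.76e-5 einstein

Product: (6.92e-5 M)(0.102 L) = 7.058e-6 mol.
Photons that must be absorbed: 7.058e-6 / 0.64 = 1.103e-5 mol.
Incident photons needed: 1.103e-5 / 0.400 = 2.757e-5 mol.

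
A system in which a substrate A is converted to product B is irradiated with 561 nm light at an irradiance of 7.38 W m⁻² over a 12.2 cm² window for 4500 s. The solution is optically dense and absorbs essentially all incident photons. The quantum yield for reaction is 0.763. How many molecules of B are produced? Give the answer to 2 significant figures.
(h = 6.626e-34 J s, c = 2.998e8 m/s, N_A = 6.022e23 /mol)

8.7e19 molecules

Photon energy at 561 nm: hc/λ = (6.626e-34)(2.998e8)/(561e-9) = 3.541e-19 J.
Energy delivered: (7.38 W m⁻²)(12.2e-4 m²)(4500 s) = 40.52 J.
Photons incident: 40.52 / 3.541e-19 = 1.144e20, i.e. 1.144e20/6.022e23 = 1.900e-4 mol.
Product: Φ × n_abs = 0.763 × 1.900e-4 = 1.450e-4 mol.
As a count: 1.450e-4 × 6.022e23 = 8.7e19.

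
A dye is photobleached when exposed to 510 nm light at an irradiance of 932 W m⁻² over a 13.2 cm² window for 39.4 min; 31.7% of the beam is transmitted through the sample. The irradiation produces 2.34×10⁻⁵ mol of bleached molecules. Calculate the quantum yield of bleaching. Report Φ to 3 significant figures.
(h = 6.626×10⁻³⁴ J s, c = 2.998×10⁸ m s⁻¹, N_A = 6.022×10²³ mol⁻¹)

Φ = 0.00276

Photon energy at 510 nm: hc/λ = (6.626×10⁻³⁴)(2.998×10⁸)/(510×10⁻⁹) = 3.895×10⁻¹⁹ J.
Energy delivered: (932 W m⁻²)(13.2×10⁻⁴ m²)(2364 s) = 2908 J.
Photons incident: 2908 / 3.895×10⁻¹⁹ = 7.466×10²¹, i.e. 7.466×10²¹/6.022×10²³ = 0.01240 mol.
Fraction absorbed: 1 − 31.7/100 = 0.6830.
Photons absorbed: 0.6830 × 0.01240 = 0.008469 mol.
Φ = 2.34×10⁻⁵ mol / 0.008469 mol photons = 0.00276.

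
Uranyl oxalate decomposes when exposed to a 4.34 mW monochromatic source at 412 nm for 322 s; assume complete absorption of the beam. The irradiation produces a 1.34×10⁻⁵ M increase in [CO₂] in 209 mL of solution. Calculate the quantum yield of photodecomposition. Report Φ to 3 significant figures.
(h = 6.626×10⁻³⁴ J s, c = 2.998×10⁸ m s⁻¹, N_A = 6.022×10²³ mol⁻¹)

Φ = 0.582

Product: (1.34×10⁻⁵ M)(0.209 L) = 2.801×10⁻⁶ mol.
Photon energy at 412 nm: hc/λ = (6.626×10⁻³⁴)(2.998×10⁸)/(412×10⁻⁹) = 4.822×10⁻¹⁹ J.
Energy delivered: (4.34 mW)(322 s) = 1.397 J.
Photons incident: 1.397 / 4.822×10⁻¹⁹ = 2.897×10¹⁸, i.e. 2.897×10¹⁸/6.022×10²³ = 4.811×10⁻⁶ mol.
Φ = 2.801×10⁻⁶ mol / 4.811×10⁻⁶ mol photons = 0.582.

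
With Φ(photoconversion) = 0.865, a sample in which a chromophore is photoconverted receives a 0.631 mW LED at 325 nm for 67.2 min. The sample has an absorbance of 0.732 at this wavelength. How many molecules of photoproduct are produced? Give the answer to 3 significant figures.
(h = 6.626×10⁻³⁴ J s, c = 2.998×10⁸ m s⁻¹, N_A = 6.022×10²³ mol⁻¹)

Photon energy at 325 nm: hc/λ = (6.626×10⁻³⁴)(2.998×10⁸)/(325×10⁻⁹) = 6.112×10⁻¹⁹ J.
Energy delivered: (0.631 mW)(4032 s) = 2.544 J.
Photons incident: 2.544 / 6.112×10⁻¹⁹ = 4.162×10¹⁸, i.e. 4.162×10¹⁸/6.022×10²³ = 6.911×10⁻⁶ mol.
Fraction absorbed: 1 − 10^(−0.732) = 0.8146.
Photons absorbed: 0.8146 × 6.911×10⁻⁶ = 5.630×10⁻⁶ mol.
Product: Φ × n_abs = 0.865 × 5.630×10⁻⁶ = 4.870×10⁻⁶ mol.
As a count: 4.870×10⁻⁶ × 6.022×10²³ = 2.93×10¹⁸.

2.93×10¹⁸ molecules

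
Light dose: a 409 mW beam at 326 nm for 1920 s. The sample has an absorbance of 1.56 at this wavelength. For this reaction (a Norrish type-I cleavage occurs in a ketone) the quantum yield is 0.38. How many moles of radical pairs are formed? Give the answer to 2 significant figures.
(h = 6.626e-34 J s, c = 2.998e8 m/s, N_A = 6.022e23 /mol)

Photon energy at 326 nm: hc/λ = (6.626e-34)(2.998e8)/(326e-9) = 6.093e-19 J.
Energy delivered: (409 mW)(1920 s) = 785.3 J.
Photons incident: 785.3 / 6.093e-19 = 1.289e21, i.e. 1.289e21/6.022e23 = 0.002140 mol.
Fraction absorbed: 1 − 10^(−1.56) = 0.9725.
Photons absorbed: 0.9725 × 0.002140 = 0.002081 mol.
Product: Φ × n_abs = 0.38 × 0.002081 = 7.908e-4 mol.

7.9e-4 mol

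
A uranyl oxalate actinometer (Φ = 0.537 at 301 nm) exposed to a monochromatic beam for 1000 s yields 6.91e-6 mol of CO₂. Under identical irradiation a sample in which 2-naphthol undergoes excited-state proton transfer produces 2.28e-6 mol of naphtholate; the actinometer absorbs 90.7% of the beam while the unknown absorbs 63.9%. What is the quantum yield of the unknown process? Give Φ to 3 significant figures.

Φ = 0.251

Photons absorbed by the actinometer: 6.91e-6 / 0.537 = 1.287e-5 mol.
Incident flux: 1.287e-5 / 0.907 = 1.419e-5 einstein.
Absorbed by unknown: 0.639 × 1.419e-5 = 9.067e-6 mol.
Φ(unknown) = 2.28e-6 / 9.067e-6 = 0.251.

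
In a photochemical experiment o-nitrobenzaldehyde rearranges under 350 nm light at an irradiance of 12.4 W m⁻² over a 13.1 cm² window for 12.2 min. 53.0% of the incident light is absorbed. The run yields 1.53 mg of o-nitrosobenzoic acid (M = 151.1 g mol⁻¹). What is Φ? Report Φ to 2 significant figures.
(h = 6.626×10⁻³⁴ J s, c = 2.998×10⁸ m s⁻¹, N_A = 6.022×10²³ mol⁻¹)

Φ = 0.55

Product: 1.53 mg / 151.1 g mol⁻¹ = 1.013×10⁻⁵ mol.
Photon energy at 350 nm: hc/λ = (6.626×10⁻³⁴)(2.998×10⁸)/(350×10⁻⁹) = 5.676×10⁻¹⁹ J.
Energy delivered: (12.4 W m⁻²)(13.1×10⁻⁴ m²)(732 s) = 11.89 J.
Photons incident: 11.89 / 5.676×10⁻¹⁹ = 2.095×10¹⁹, i.e. 2.095×10¹⁹/6.022×10²³ = 3.479×10⁻⁵ mol.
Photons absorbed: 0.530 × 3.479×10⁻⁵ = 1.844×10⁻⁵ mol.
Φ = 1.013×10⁻⁵ mol / 1.844×10⁻⁵ mol photons = 0.55.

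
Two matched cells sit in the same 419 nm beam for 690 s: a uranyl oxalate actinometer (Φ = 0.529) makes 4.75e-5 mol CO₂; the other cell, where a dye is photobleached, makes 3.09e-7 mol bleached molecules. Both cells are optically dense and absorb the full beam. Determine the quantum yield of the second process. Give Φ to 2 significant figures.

Photons absorbed by the actinometer: 4.75e-5 / 0.529 = 8.979e-5 mol.
Φ(unknown) = 3.09e-7 / 8.979e-5 = 0.0034.

Φ = 0.0034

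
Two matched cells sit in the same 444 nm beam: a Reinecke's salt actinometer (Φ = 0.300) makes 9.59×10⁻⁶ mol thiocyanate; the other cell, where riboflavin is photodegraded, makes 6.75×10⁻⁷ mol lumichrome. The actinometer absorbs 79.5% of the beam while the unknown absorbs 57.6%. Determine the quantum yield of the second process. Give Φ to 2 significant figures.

Φ = 0.029

Photons absorbed by the actinometer: 9.59×10⁻⁶ / 0.300 = 3.197×10⁻⁵ mol.
Incident flux: 3.197×10⁻⁵ / 0.795 = 4.021×10⁻⁵ einstein.
Absorbed by unknown: 0.576 × 4.021×10⁻⁵ = 2.316×10⁻⁵ mol.
Φ(unknown) = 6.75×10⁻⁷ / 2.316×10⁻⁵ = 0.029.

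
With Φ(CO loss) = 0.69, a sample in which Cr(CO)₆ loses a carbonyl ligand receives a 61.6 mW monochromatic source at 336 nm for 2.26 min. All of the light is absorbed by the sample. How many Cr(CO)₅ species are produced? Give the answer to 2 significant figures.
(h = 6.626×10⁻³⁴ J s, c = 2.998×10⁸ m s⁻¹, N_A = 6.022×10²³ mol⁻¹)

9.7×10¹⁸ species

Photon energy at 336 nm: hc/λ = (6.626×10⁻³⁴)(2.998×10⁸)/(336×10⁻⁹) = 5.912×10⁻¹⁹ J.
Energy delivered: (61.6 mW)(135.6 s) = 8.353 J.
Photons incident: 8.353 / 5.912×10⁻¹⁹ = 1.413×10¹⁹, i.e. 1.413×10¹⁹/6.022×10²³ = 2.346×10⁻⁵ mol.
Product: Φ × n_abs = 0.69 × 2.346×10⁻⁵ = 1.619×10⁻⁵ mol.
As a count: 1.619×10⁻⁵ × 6.022×10²³ = 9.7×10¹⁸.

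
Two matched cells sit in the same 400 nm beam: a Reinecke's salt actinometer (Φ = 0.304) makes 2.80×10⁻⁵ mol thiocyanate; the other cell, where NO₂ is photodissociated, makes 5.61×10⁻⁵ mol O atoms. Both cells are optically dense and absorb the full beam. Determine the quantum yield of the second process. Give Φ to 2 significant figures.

Φ = 0.61

Photons absorbed by the actinometer: 2.80×10⁻⁵ / 0.304 = 9.211×10⁻⁵ mol.
Φ(unknown) = 5.61×10⁻⁵ / 9.211×10⁻⁵ = 0.61.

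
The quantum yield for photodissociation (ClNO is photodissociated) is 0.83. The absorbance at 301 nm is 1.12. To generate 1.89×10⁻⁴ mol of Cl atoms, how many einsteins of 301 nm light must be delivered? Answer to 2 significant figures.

2.5×10⁻⁴ einstein

Photons that must be absorbed: 1.89×10⁻⁴ / 0.83 = 2.277×10⁻⁴ mol.
Fraction absorbed: 1 − 10^(−1.12) = 0.9241.
Incident photons needed: 2.277×10⁻⁴ / 0.9241 = 2.464×10⁻⁴ mol.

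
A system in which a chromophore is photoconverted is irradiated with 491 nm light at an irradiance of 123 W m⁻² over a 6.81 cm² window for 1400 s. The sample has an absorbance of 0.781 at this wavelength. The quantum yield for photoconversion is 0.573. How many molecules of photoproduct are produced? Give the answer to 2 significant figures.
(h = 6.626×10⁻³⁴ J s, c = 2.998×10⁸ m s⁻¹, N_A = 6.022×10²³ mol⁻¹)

Photon energy at 491 nm: hc/λ = (6.626×10⁻³⁴)(2.998×10⁸)/(491×10⁻⁹) = 4.046×10⁻¹⁹ J.
Energy delivered: (123 W m⁻²)(6.81×10⁻⁴ m²)(1400 s) = 117.3 J.
Photons incident: 117.3 / 4.046×10⁻¹⁹ = 2.899×10²⁰, i.e. 2.899×10²⁰/6.022×10²³ = 4.814×10⁻⁴ mol.
Fraction absorbed: 1 − 10^(−0.781) = 0.8344.
Photons absorbed: 0.8344 × 4.814×10⁻⁴ = 4.017×10⁻⁴ mol.
Product: Φ × n_abs = 0.573 × 4.017×10⁻⁴ = 2.302×10⁻⁴ mol.
As a count: 2.302×10⁻⁴ × 6.022×10²³ = 1.4×10²⁰.

1.4×10²⁰ molecules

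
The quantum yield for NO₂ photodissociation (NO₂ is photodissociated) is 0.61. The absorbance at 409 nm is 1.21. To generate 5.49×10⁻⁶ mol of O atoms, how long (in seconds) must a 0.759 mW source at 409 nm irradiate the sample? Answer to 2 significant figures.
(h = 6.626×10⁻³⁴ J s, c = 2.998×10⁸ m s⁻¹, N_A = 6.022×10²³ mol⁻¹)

Photons that must be absorbed: 5.49×10⁻⁶ / 0.61 = 9.000×10⁻⁶ mol.
Fraction absorbed: 1 − 10^(−1.21) = 0.9383.
Incident photons needed: 9.000×10⁻⁶ / 0.9383 = 9.592×10⁻⁶ mol.
Photon energy: hc/λ = 4.857×10⁻¹⁹ J; per mole, 2.925×10⁵ J mol⁻¹.
Energy required: 9.592×10⁻⁶ × 2.925×10⁵ = 2.806 J.
Time: 2.806 J / 0.000759 W = 3700 s.

t ≈ 3700 s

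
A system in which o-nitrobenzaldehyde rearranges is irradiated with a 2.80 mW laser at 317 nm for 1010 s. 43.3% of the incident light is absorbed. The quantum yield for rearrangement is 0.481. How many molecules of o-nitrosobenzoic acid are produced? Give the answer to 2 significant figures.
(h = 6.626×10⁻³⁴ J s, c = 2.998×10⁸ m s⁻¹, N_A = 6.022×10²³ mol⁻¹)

Photon energy at 317 nm: hc/λ = (6.626×10⁻³⁴)(2.998×10⁸)/(317×10⁻⁹) = 6.266×10⁻¹⁹ J.
Energy delivered: (2.80 mW)(1010 s) = 2.828 J.
Photons incident: 2.828 / 6.266×10⁻¹⁹ = 4.513×10¹⁸, i.e. 4.513×10¹⁸/6.022×10²³ = 7.494×10⁻⁶ mol.
Photons absorbed: 0.433 × 7.494×10⁻⁶ = 3.245×10⁻⁶ mol.
Product: Φ × n_abs = 0.481 × 3.245×10⁻⁶ = 1.561×10⁻⁶ mol.
As a count: 1.561×10⁻⁶ × 6.022×10²³ = 9.4×10¹⁷.

9.4×10¹⁷ molecules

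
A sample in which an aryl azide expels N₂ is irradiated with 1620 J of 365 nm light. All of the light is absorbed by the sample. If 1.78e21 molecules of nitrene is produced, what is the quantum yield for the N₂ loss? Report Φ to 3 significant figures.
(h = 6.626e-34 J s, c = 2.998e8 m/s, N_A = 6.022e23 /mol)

Φ = 0.598

Product: 1.78e21 / 6.022e23 = 0.002956 mol.
Photon energy at 365 nm: hc/λ = (6.626e-34)(2.998e8)/(365e-9) = 5.442e-19 J.
Photons incident: 1620 / 5.442e-19 = 2.977e21, i.e. 2.977e21/6.022e23 = 0.004944 mol.
Φ = 0.002956 mol / 0.004944 mol photons = 0.598.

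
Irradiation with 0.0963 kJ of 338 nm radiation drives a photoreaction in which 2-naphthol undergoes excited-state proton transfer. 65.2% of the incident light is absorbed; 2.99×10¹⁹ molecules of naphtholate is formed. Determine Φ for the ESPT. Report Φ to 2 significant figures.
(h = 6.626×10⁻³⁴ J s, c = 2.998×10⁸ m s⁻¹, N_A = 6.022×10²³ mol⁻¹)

Φ = 0.28

Product: 2.99×10¹⁹ / 6.022×10²³ = 4.965×10⁻⁵ mol.
Photon energy at 338 nm: hc/λ = (6.626×10⁻³⁴)(2.998×10⁸)/(338×10⁻⁹) = 5.877×10⁻¹⁹ J.
Incident energy: 0.0963 kJ = 96.3 J.
Photons incident: 96.3 / 5.877×10⁻¹⁹ = 1.639×10²⁰, i.e. 1.639×10²⁰/6.022×10²³ = 2.722×10⁻⁴ mol.
Photons absorbed: 0.652 × 2.722×10⁻⁴ = 1.775×10⁻⁴ mol.
Φ = 4.965×10⁻⁵ mol / 1.775×10⁻⁴ mol photons = 0.28.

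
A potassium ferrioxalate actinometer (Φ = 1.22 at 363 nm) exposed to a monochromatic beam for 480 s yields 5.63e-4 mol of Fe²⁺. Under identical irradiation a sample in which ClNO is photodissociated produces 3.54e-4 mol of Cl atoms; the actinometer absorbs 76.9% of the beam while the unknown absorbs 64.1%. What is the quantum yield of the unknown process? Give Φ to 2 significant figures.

Photons absorbed by the actinometer: 5.63e-4 / 1.22 = 4.615e-4 mol.
Incident flux: 4.615e-4 / 0.769 = 6.001e-4 einstein.
Absorbed by unknown: 0.641 × 6.001e-4 = 3.847e-4 mol.
Φ(unknown) = 3.54e-4 / 3.847e-4 = 0.92.

Φ = 0.92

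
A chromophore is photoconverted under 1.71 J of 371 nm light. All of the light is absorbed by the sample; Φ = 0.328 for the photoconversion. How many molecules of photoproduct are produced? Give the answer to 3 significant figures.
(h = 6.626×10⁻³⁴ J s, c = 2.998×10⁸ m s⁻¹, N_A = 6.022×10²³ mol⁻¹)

Photon energy at 371 nm: hc/λ = (6.626×10⁻³⁴)(2.998×10⁸)/(371×10⁻⁹) = 5.354×10⁻¹⁹ J.
Photons incident: 1.71 / 5.354×10⁻¹⁹ = 3.194×10¹⁸, i.e. 3.194×10¹⁸/6.022×10²³ = 5.304×10⁻⁶ mol.
Product: Φ × n_abs = 0.328 × 5.304×10⁻⁶ = 1.740×10⁻⁶ mol.
As a count: 1.740×10⁻⁶ × 6.022×10²³ = 1.05×10¹⁸.

1.05×10¹⁸ molecules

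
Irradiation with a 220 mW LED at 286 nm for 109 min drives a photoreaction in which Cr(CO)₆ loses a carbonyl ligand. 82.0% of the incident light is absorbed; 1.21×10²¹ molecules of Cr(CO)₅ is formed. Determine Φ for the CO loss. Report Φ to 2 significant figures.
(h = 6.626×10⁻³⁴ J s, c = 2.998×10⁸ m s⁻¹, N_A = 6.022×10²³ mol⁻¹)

Φ = 0.71

Product: 1.21×10²¹ / 6.022×10²³ = 0.002009 mol.
Photon energy at 286 nm: hc/λ = (6.626×10⁻³⁴)(2.998×10⁸)/(286×10⁻⁹) = 6.946×10⁻¹⁹ J.
Energy delivered: (220 mW)(6540 s) = 1439 J.
Photons incident: 1439 / 6.946×10⁻¹⁹ = 2.072×10²¹, i.e. 2.072×10²¹/6.022×10²³ = 0.003441 mol.
Photons absorbed: 0.820 × 0.003441 = 0.002822 mol.
Φ = 0.002009 mol / 0.002822 mol photons = 0.71.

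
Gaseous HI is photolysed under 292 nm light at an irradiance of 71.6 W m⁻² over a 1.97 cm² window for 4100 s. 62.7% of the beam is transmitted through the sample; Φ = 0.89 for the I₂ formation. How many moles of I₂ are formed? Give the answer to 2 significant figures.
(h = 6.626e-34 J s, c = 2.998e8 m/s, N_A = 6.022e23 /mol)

4.7e-5 mol

Photon energy at 292 nm: hc/λ = (6.626e-34)(2.998e8)/(292e-9) = 6.803e-19 J.
Energy delivered: (71.6 W m⁻²)(1.97e-4 m²)(4100 s) = 57.83 J.
Photons incident: 57.83 / 6.803e-19 = 8.501e19, i.e. 8.501e19/6.022e23 = 1.412e-4 mol.
Fraction absorbed: 1 − 62.7/100 = 0.3730.
Photons absorbed: 0.3730 × 1.412e-4 = 5.267e-5 mol.
Product: Φ × n_abs = 0.89 × 5.267e-5 = 4.688e-5 mol.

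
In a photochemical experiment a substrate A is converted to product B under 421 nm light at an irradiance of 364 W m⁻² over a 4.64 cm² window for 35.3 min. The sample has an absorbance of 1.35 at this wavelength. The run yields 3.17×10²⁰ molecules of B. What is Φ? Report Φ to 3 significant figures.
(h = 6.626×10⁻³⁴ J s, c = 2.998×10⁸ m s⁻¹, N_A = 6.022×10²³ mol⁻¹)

Product: 3.17×10²⁰ / 6.022×10²³ = 5.264×10⁻⁴ mol.
Photon energy at 421 nm: hc/λ = (6.626×10⁻³⁴)(2.998×10⁸)/(421×10⁻⁹) = 4.718×10⁻¹⁹ J.
Energy delivered: (364 W m⁻²)(4.64×10⁻⁴ m²)(2118 s) = 357.7 J.
Photons incident: 357.7 / 4.718×10⁻¹⁹ = 7.582×10²⁰, i.e. 7.582×10²⁰/6.022×10²³ = 0.001259 mol.
Fraction absorbed: 1 − 10^(−1.35) = 0.9553.
Photons absorbed: 0.9553 × 0.001259 = 0.001203 mol.
Φ = 5.264×10⁻⁴ mol / 0.001203 mol photons = 0.438.

Φ = 0.438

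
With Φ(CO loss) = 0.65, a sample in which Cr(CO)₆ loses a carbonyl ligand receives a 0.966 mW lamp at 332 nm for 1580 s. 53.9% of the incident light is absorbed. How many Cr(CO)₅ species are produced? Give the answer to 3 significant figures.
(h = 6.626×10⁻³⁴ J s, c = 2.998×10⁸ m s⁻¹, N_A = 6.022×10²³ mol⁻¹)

8.94×10¹⁷ species

Photon energy at 332 nm: hc/λ = (6.626×10⁻³⁴)(2.998×10⁸)/(332×10⁻⁹) = 5.983×10⁻¹⁹ J.
Energy delivered: (0.966 mW)(1580 s) = 1.526 J.
Photons incident: 1.526 / 5.983×10⁻¹⁹ = 2.551×10¹⁸, i.e. 2.551×10¹⁸/6.022×10²³ = 4.236×10⁻⁶ mol.
Photons absorbed: 0.539 × 4.236×10⁻⁶ = 2.283×10⁻⁶ mol.
Product: Φ × n_abs = 0.65 × 2.283×10⁻⁶ = 1.484×10⁻⁶ mol.
As a count: 1.484×10⁻⁶ × 6.022×10²³ = 8.94×10¹⁷.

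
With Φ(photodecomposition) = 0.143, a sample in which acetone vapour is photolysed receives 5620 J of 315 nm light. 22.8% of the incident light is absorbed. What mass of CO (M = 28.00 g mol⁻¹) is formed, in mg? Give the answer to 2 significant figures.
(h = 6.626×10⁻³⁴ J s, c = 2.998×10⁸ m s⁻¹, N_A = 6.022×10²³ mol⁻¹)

Photon energy at 315 nm: hc/λ = (6.626×10⁻³⁴)(2.998×10⁸)/(315×10⁻⁹) = 6.306×10⁻¹⁹ J.
Photons incident: 5620 / 6.306×10⁻¹⁹ = 8.912×10²¹, i.e. 8.912×10²¹/6.022×10²³ = 0.01480 mol.
Photons absorbed: 0.228 × 0.01480 = 0.003374 mol.
Product: Φ × n_abs = 0.143 × 0.003374 = 4.825×10⁻⁴ mol.
Mass: 4.825×10⁻⁴ × 28.00 = 0.01351 g = 14 mg.

14 mg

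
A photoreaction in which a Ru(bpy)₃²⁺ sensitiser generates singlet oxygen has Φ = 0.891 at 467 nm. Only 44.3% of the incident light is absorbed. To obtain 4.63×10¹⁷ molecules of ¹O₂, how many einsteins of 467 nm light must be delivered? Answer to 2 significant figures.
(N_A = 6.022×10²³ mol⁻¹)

1.9×10⁻⁶ einstein

Product: 4.63×10¹⁷ / 6.022×10²³ = 7.688×10⁻⁷ mol.
Photons that must be absorbed: 7.688×10⁻⁷ / 0.891 = 8.629×10⁻⁷ mol.
Incident photons needed: 8.629×10⁻⁷ / 0.443 = 1.948×10⁻⁶ mol.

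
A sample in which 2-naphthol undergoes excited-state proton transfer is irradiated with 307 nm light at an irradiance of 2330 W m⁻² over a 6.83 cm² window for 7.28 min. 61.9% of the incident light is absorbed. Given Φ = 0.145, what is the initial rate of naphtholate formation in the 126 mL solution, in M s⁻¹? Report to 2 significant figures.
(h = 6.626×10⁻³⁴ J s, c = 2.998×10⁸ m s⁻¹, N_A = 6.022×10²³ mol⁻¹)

Photon energy at 307 nm: hc/λ = (6.626×10⁻³⁴)(2.998×10⁸)/(307×10⁻⁹) = 6.471×10⁻¹⁹ J.
Energy delivered: (2330 W m⁻²)(6.83×10⁻⁴ m²)(436.8 s) = 695.1 J.
Photons incident: 695.1 / 6.471×10⁻¹⁹ = 1.074×10²¹, i.e. 1.074×10²¹/6.022×10²³ = 0.001783 mol.
Photons absorbed: 0.619 × 0.001783 = 0.001104 mol.
Product formed: 0.145 × 0.001104 = 1.601×10⁻⁴ mol.
Rate: 1.601×10⁻⁴ mol / (436.8 s × 0.126 L) = 2.9×10⁻⁶ M s⁻¹.

2.9×10⁻⁶ M s⁻¹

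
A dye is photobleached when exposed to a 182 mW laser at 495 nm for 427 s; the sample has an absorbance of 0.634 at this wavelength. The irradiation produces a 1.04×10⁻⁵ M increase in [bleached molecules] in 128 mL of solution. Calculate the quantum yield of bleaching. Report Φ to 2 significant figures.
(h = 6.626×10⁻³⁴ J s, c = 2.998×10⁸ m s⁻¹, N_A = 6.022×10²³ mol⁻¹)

Product: (1.04×10⁻⁵ M)(0.128 L) = 1.331×10⁻⁶ mol.
Photon energy at 495 nm: hc/λ = (6.626×10⁻³⁴)(2.998×10⁸)/(495×10⁻⁹) = 4.013×10⁻¹⁹ J.
Energy delivered: (182 mW)(427 s) = 77.71 J.
Photons incident: 77.71 / 4.013×10⁻¹⁹ = 1.936×10²⁰, i.e. 1.936×10²⁰/6.022×10²³ = 3.215×10⁻⁴ mol.
Fraction absorbed: 1 − 10^(−0.634) = 0.7677.
Photons absorbed: 0.7677 × 3.215×10⁻⁴ = 2.468×10⁻⁴ mol.
Φ = 1.331×10⁻⁶ mol / 2.468×10⁻⁴ mol photons = 0.0054.

Φ = 0.0054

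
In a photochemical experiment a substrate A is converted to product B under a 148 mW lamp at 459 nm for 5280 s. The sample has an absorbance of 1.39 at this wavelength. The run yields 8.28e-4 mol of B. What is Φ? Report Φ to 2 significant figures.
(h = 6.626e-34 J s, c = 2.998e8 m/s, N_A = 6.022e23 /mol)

Φ = 0.29

Photon energy at 459 nm: hc/λ = (6.626e-34)(2.998e8)/(459e-9) = 4.328e-19 J.
Energy delivered: (148 mW)(5280 s) = 781.4 J.
Photons incident: 781.4 / 4.328e-19 = 1.805e21, i.e. 1.805e21/6.022e23 = 0.002997 mol.
Fraction absorbed: 1 − 10^(−1.39) = 0.9593.
Photons absorbed: 0.9593 × 0.002997 = 0.002875 mol.
Φ = 8.28e-4 mol / 0.002875 mol photons = 0.29.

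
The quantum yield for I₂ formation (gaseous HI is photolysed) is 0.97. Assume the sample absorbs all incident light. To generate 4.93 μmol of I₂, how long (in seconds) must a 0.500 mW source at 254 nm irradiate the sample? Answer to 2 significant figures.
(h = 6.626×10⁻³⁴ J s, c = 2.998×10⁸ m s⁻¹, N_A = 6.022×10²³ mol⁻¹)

Product: 4.93 μmol = 4.93×10⁻⁶ mol.
Photons that must be absorbed: 4.93×10⁻⁶ / 0.97 = 5.082×10⁻⁶ mol.
Photon energy: hc/λ = 7.821×10⁻¹⁹ J; per mole, 4.710×10⁵ J mol⁻¹.
Energy required: 5.082×10⁻⁶ × 4.710×10⁵ = 2.394 J.
Time: 2.394 J / 0.0005 W = 4800 s.

t ≈ 4800 s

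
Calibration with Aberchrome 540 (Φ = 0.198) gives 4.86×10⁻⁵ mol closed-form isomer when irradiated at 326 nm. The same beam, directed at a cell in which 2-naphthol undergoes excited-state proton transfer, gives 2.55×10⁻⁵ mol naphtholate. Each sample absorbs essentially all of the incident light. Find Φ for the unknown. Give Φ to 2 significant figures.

Photons absorbed by the actinometer: 4.86×10⁻⁵ / 0.198 = 2.455×10⁻⁴ mol.
Φ(unknown) = 2.55×10⁻⁵ / 2.455×10⁻⁴ = 0.10.

Φ = 0.10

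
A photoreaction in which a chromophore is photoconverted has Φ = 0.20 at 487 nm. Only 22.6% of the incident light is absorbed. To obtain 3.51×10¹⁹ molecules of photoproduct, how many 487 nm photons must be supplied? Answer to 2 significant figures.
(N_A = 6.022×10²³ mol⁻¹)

7.8×10²⁰ photons

Product: 3.51×10¹⁹ / 6.022×10²³ = 5.829×10⁻⁵ mol.
Photons that must be absorbed: 5.829×10⁻⁵ / 0.20 = 2.914×10⁻⁴ mol.
Incident photons needed: 2.914×10⁻⁴ / 0.226 = 0.001289 mol.
Photon count: 0.001289 × 6.022×10²³ = 7.8×10²⁰.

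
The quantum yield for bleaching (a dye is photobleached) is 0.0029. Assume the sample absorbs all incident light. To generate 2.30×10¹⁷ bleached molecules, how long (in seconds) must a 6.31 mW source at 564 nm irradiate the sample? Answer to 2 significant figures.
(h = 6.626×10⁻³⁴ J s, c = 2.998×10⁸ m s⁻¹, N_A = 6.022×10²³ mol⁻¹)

Product: 2.30×10¹⁷ / 6.022×10²³ = 3.819×10⁻⁷ mol.
Photons that must be absorbed: 3.819×10⁻⁷ / 0.0029 = 1.317×10⁻⁴ mol.
Photon energy: hc/λ = 3.522×10⁻¹⁹ J; per mole, 2.121×10⁵ J mol⁻¹.
Energy required: 1.317×10⁻⁴ × 2.121×10⁵ = 27.93 J.
Time: 27.93 J / 0.00631 W = 4400 s.

t ≈ 4400 s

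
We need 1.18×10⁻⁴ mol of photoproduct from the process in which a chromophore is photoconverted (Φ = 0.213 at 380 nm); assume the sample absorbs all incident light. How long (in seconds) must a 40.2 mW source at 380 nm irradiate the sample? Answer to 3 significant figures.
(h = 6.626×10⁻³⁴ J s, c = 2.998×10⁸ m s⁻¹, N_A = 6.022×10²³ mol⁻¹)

Photons that must be absorbed: 1.18×10⁻⁴ / 0.213 = 5.540×10⁻⁴ mol.
Photon energy: hc/λ = 5.228×10⁻¹⁹ J; per mole, 3.148×10⁵ J mol⁻¹.
Energy required: 5.540×10⁻⁴ × 3.148×10⁵ = 174.4 J.
Time: 174.4 J / 0.0402 W = 4340 s.

t ≈ 4340 s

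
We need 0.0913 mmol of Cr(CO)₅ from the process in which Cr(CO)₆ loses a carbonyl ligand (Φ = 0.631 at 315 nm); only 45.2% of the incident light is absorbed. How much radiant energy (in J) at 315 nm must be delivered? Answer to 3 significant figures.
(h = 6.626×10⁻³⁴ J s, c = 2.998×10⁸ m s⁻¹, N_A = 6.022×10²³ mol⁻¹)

122 J

Product: 0.0913 mmol = 9.13×10⁻⁵ mol.
Photons that must be absorbed: 9.13×10⁻⁵ / 0.631 = 1.447×10⁻⁴ mol.
Incident photons needed: 1.447×10⁻⁴ / 0.452 = 3.201×10⁻⁴ mol.
Photon energy: hc/λ = 6.306×10⁻¹⁹ J; per mole, 3.797×10⁵ J mol⁻¹.
Energy required: 3.201×10⁻⁴ × 3.797×10⁵ = 122 J.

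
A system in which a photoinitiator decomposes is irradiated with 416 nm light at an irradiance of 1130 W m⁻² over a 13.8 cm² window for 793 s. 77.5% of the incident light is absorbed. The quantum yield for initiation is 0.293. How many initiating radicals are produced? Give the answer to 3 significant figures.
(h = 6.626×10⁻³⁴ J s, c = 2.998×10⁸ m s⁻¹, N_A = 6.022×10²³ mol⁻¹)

5.88×10²⁰ initiating radicals

Photon energy at 416 nm: hc/λ = (6.626×10⁻³⁴)(2.998×10⁸)/(416×10⁻⁹) = 4.775×10⁻¹⁹ J.
Energy delivered: (1130 W m⁻²)(13.8×10⁻⁴ m²)(793 s) = 1237 J.
Photons incident: 1237 / 4.775×10⁻¹⁹ = 2.591×10²¹, i.e. 2.591×10²¹/6.022×10²³ = 0.004303 mol.
Photons absorbed: 0.775 × 0.004303 = 0.003335 mol.
Product: Φ × n_abs = 0.293 × 0.003335 = 9.772×10⁻⁴ mol.
As a count: 9.772×10⁻⁴ × 6.022×10²³ = 5.88×10²⁰.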